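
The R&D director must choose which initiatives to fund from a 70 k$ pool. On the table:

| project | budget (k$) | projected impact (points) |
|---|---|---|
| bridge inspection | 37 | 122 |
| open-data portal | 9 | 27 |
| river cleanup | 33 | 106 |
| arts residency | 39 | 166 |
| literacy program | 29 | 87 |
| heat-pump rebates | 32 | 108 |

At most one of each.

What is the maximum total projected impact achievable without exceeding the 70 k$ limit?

253

Greedy by ratio would take open-data portal + arts residency: 48 k$ used, total 193.
Replace open-data portal with literacy program: the trade gains 60 net, giving 253 at 68 k$.
The closest alternative, bridge inspection + heat-pump rebates, reaches only 230.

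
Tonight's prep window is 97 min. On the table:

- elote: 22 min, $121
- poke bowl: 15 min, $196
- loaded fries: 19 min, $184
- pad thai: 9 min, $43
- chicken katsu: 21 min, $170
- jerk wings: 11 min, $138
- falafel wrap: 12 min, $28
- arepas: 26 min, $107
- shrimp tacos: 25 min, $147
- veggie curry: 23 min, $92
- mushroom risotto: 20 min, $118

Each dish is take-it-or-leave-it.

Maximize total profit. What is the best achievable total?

Density check — poke bowl 13.07, jerk wings 12.55, loaded fries 9.68, chicken katsu 8.10 are the best per min.
A density-first pass picks poke bowl + loaded fries + pad thai + chicken katsu + jerk wings + mushroom risotto — 849 at 95 min.
The 20 min tied up in mushroom risotto is better spent on elote — total rises to 852 (97 min).
An exhaustive check of the 2048 subsets confirms 852.

852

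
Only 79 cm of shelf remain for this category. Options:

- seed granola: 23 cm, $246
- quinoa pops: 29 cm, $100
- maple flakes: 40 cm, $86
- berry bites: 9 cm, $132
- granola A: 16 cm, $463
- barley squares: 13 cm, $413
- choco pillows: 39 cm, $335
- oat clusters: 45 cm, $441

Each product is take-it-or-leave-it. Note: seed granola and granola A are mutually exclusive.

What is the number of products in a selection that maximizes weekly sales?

4

Best achievable weekly sales is 1343.
berry bites + granola A + barley squares + choco pillows hits 1343 at 77 cm.
Every optimal selection uses 4 products.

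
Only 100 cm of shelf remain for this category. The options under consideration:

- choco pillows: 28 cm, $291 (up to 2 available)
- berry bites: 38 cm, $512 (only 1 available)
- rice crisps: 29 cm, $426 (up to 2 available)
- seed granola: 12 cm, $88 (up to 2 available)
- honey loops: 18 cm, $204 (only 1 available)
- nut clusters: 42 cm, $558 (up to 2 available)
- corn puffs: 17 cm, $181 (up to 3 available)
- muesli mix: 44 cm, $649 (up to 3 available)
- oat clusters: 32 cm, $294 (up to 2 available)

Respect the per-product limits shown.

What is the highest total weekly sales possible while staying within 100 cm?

Greedy by ratio would take seed granola + 2×muesli mix: 100 cm used, total 1386.
Dropping seed granola and 2×muesli mix frees 100 cm; slotting in 2×rice crisps + nut clusters (100 cm) lifts the total to 1410 at 100 cm.
That's the maximum — no swap from here does better than 1410.

1410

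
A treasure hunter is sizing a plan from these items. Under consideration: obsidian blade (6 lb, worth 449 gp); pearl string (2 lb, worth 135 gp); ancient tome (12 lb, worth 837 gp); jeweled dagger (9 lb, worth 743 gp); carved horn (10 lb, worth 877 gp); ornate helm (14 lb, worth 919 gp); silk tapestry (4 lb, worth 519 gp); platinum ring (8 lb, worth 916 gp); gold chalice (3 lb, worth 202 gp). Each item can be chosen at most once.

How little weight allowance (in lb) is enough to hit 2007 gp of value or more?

Need the lightest bundle worth ≥ 2007.
obsidian blade + pearl string + silk tapestry + platinum ring: 2019 value at 20 lb.
No combination under 20 lb hits 2007.

20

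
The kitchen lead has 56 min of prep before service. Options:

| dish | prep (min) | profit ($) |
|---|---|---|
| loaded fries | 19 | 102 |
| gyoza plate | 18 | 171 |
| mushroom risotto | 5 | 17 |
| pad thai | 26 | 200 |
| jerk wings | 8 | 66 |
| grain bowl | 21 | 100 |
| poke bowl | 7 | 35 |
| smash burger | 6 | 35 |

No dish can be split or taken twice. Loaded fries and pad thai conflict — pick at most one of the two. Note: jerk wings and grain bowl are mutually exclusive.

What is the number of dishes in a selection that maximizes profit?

3

Optimal total is 437.
One optimal bundle: gyoza plate + pad thai + jerk wings (52 min).
Every optimal selection uses 3 dishes.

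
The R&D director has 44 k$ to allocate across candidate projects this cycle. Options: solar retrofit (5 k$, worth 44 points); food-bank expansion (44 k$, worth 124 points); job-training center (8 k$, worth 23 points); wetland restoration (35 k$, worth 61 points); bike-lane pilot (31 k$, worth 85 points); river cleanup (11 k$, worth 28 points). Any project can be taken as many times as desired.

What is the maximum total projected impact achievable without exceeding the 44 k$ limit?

352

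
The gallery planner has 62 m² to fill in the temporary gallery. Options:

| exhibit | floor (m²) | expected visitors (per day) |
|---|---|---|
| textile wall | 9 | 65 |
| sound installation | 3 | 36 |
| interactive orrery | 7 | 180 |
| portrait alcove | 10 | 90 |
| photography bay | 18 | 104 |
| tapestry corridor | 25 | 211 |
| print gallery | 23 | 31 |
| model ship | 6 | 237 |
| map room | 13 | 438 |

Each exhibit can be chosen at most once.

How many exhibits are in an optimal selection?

5

Optimal total is 1156.
One optimal bundle: interactive orrery + portrait alcove + tapestry corridor + model ship + map room (61 m²).
Every optimal selection uses 5 exhibits.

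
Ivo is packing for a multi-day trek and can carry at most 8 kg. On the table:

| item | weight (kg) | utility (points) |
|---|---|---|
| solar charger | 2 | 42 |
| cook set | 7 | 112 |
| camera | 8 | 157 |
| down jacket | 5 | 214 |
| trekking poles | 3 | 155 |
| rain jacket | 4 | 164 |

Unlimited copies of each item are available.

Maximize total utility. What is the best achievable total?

By utility per kg: trekking poles 51.67, down jacket 42.80, rain jacket 41.00, solar charger 21.00 lead.
Greedy by ratio would take solar charger + 2×trekking poles: 8 kg used, total 352.
Dropping solar charger and trekking poles frees 5 kg; slotting in down jacket (5 kg) lifts the total to 369 at 8 kg.
Every other selection either busts 8 kg or fails to beat 369.

369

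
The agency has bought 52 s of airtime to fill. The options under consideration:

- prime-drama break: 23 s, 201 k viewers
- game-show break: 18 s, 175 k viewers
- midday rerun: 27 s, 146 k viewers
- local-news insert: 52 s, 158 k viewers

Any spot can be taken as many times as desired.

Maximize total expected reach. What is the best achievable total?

402

Taking the top-ratio spots first gives 2×game-show break for 350 (36 s).
Replace 2×game-show break with 2×prime-drama break: the trade gains 52 net, giving 402 at 46 s.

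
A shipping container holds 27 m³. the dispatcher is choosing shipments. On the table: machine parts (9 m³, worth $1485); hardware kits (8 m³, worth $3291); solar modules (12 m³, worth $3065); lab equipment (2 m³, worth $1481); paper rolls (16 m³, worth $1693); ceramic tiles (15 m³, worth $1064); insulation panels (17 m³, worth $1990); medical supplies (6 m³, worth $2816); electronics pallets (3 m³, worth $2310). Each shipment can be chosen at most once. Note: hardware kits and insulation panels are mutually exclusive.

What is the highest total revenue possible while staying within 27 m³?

Greedy by ratio would take hardware kits + lab equipment + medical supplies + electronics pallets: 19 m³ used, total 9898.
Dropping medical supplies frees 6 m³; slotting in solar modules (12 m³) lifts the total to 10147 at 25 m³.
Runner-up machine parts + hardware kits + medical supplies + electronics pallets tops out at 9902.

10147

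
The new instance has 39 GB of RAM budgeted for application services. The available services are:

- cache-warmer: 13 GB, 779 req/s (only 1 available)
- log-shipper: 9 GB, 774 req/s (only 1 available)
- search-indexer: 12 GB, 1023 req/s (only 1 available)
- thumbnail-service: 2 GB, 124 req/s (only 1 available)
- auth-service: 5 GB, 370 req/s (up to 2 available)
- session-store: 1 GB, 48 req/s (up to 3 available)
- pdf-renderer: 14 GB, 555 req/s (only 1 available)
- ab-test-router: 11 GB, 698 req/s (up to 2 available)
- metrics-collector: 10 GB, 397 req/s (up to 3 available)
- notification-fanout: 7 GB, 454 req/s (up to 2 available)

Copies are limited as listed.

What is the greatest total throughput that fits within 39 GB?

Density check — log-shipper 86.00, search-indexer 85.25, auth-service 74.00 are the best per GB.
Log-shipper + search-indexer + 2×auth-service + session-store + notification-fanout uses 39 of the 39 GB and totals 3039.
Nothing else within 39 GB beats 3039.

3039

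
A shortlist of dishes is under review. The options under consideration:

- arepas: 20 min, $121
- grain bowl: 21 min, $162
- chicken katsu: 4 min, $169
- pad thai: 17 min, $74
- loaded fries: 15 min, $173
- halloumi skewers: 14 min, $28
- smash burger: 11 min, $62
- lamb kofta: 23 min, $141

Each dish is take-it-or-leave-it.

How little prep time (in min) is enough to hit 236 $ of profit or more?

Minimise min subject to total profit ≥ 236.
Taking chicken katsu + loaded fries gives 342 (≥ 236) for 19 min.
Below 19 min the best achievable stays under 236.

19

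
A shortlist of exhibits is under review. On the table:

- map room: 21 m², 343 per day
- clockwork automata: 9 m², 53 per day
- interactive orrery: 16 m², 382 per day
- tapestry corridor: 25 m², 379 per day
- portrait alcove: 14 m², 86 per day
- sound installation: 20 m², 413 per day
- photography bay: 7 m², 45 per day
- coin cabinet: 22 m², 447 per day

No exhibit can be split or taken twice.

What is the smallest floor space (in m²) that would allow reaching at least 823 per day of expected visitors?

Minimise m² subject to total expected visitors ≥ 823.
Taking interactive orrery + coin cabinet gives 829 (≥ 823) for 38 m².
Below 38 m² the best achievable stays under 823.

38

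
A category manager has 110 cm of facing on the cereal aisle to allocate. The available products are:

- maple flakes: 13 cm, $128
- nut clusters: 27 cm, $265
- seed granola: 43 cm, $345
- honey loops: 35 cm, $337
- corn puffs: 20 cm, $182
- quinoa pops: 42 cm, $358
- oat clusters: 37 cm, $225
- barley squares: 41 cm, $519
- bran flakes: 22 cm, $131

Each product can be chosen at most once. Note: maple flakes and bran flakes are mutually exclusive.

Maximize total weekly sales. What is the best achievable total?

1166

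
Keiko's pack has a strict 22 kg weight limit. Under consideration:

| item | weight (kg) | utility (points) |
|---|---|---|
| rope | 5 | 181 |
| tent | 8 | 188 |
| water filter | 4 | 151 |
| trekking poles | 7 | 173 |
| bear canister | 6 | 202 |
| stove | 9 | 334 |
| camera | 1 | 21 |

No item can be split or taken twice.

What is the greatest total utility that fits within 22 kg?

738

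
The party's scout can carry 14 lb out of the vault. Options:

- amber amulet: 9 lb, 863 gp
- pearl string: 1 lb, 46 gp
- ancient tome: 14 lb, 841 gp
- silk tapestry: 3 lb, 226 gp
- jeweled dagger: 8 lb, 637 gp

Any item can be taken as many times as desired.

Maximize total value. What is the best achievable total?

Amber amulet + 2×pearl string + silk tapestry uses 14 of the 14 lb and totals 1181.
Every other selection either busts 14 lb or fails to beat 1181.

1181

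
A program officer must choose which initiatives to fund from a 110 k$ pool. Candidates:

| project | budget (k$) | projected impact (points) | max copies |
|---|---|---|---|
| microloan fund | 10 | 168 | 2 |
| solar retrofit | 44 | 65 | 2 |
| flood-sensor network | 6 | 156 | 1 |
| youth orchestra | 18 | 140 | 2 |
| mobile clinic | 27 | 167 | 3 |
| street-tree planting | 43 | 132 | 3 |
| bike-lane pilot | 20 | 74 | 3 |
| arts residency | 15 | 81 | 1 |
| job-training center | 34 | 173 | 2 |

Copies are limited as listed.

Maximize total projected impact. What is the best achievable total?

1020

2×microloan fund + flood-sensor network + 2×youth orchestra + mobile clinic + arts residency uses 104 of the 110 k$ and totals 1020.
No other feasible combination exceeds 1020.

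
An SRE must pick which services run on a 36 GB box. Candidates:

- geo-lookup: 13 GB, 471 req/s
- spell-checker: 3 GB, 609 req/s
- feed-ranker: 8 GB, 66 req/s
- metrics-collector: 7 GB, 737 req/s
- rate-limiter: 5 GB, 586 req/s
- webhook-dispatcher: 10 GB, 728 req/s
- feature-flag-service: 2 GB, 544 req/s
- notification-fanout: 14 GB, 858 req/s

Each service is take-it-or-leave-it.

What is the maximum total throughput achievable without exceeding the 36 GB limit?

3476

By throughput per GB: feature-flag-service 272.00, spell-checker 203.00, rate-limiter 117.20 lead.
Filling by ratio: spell-checker + feed-ranker + metrics-collector + rate-limiter + webhook-dispatcher + feature-flag-service for 3270, with 1 GB left unused.
Dropping feed-ranker and rate-limiter frees 13 GB; slotting in notification-fanout (14 GB) lifts the total to 3476 at 36 GB.
Every other selection either busts 36 GB or fails to beat 3476.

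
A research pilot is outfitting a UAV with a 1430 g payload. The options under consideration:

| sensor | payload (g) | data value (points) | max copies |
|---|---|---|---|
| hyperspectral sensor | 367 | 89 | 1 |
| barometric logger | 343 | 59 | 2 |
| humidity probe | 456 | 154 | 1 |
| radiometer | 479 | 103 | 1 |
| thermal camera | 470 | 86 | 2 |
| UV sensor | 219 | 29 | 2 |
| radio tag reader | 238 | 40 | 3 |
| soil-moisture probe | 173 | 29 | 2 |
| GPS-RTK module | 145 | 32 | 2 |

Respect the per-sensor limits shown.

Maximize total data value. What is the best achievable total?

350

Greedy by ratio would take hyperspectral sensor + humidity probe + radio tag reader + 2×GPS-RTK module: 1351 g used, total 347.
Replace hyperspectral sensor and radio tag reader with radiometer + soil-moisture probe: the trade gains 3 net, giving 350 at 1398 g.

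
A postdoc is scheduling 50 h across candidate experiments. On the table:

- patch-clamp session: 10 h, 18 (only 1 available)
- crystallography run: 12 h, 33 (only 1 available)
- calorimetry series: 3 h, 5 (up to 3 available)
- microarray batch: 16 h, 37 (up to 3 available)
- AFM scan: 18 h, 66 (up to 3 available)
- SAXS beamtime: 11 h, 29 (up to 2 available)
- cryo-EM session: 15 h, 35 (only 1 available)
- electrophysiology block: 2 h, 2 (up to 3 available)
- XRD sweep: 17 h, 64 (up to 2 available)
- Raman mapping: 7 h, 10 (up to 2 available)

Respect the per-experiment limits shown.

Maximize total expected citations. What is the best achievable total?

A density-first pass picks crystallography run + calorimetry series + 2×XRD sweep — 166 at 49 h.
The 17 h tied up in XRD sweep is better spent on AFM scan — total rises to 168 (50 h).
No other feasible combination exceeds 168.

168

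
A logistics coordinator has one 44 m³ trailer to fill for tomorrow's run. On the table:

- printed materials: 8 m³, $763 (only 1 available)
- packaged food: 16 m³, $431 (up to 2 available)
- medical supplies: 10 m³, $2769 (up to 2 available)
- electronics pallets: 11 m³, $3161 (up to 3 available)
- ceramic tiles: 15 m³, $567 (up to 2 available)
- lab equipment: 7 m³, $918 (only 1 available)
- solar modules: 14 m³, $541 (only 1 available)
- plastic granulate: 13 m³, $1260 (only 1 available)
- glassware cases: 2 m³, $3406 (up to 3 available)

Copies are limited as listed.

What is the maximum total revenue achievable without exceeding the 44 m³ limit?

19835

A density-first pass picks 3×electronics pallets + 3×glassware cases — 19701 at 39 m³.
Replace 2×electronics pallets with 2×medical supplies + lab equipment: the trade gains 134 net, giving 19835 at 44 m³.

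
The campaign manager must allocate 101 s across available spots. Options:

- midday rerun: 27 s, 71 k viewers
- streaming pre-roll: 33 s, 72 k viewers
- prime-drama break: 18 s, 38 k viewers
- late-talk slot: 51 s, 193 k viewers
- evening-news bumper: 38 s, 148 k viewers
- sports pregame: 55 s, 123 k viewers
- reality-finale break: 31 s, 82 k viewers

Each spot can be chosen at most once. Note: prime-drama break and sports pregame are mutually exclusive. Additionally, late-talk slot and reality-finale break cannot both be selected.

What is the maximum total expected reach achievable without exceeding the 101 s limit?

341

Ranking by ratio (expected reach/s): evening-news bumper 3.89, late-talk slot 3.78, reality-finale break 2.65, midday rerun 2.63.
Late-talk slot + evening-news bumper uses 89 of the 101 s and totals 341.
Next best is midday rerun + prime-drama break + late-talk slot at 302 (96 s) — short by 39.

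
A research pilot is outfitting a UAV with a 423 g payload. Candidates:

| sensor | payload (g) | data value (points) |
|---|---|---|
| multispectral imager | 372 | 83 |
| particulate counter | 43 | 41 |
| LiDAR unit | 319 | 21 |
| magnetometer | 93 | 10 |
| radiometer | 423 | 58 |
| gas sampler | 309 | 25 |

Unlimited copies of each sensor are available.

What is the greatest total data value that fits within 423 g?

By data value per g: particulate counter 0.95, multispectral imager 0.22, radiometer 0.14, magnetometer 0.11 lead.
Taking 9×particulate counter: 387 g used, 369 in data value.
No other feasible combination exceeds 369.

369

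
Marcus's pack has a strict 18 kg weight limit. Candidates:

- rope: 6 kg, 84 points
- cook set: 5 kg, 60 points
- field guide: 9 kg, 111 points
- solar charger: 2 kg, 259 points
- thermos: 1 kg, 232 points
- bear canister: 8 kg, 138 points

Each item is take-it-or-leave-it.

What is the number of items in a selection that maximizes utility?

Optimal total is 713.
rope + solar charger + thermos + bear canister hits 713 at 17 kg.
All optima have 4 items.

4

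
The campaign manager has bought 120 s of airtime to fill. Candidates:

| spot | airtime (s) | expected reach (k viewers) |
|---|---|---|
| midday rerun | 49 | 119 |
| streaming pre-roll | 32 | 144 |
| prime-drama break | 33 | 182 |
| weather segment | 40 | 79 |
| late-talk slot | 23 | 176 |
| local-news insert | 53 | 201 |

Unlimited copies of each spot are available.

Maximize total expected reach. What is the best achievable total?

880

Best packing: 5×late-talk slot — 115 s, 880 total.
That's the maximum — no swap from here does better than 880.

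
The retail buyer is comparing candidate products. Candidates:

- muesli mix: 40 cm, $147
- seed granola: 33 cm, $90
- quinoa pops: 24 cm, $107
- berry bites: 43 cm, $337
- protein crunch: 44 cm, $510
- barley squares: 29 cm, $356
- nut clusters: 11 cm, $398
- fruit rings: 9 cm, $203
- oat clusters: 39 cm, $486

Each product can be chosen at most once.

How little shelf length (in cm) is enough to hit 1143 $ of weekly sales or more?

79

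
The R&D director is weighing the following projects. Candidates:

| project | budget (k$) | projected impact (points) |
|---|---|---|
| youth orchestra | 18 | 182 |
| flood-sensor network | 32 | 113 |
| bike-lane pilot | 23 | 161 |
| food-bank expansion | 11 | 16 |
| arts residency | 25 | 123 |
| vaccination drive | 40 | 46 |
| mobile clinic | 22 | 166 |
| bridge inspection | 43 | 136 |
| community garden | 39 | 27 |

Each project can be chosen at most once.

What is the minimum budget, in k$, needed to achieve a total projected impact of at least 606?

Need the lightest bundle worth ≥ 606.
youth orchestra + bike-lane pilot + arts residency + mobile clinic reaches 632 using 88 k$.
Any bundle with less than 88 k$ falls short of 606.

88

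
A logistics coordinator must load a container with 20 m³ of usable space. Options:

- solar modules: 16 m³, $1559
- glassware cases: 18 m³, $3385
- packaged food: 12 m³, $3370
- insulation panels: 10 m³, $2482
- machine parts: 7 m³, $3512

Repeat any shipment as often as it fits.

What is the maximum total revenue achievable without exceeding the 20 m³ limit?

7024

Ranking by ratio (revenue/m³): machine parts 501.71, packaged food 280.83, insulation panels 248.20.
Taking 2×machine parts: 14 m³ used, 7024 in revenue.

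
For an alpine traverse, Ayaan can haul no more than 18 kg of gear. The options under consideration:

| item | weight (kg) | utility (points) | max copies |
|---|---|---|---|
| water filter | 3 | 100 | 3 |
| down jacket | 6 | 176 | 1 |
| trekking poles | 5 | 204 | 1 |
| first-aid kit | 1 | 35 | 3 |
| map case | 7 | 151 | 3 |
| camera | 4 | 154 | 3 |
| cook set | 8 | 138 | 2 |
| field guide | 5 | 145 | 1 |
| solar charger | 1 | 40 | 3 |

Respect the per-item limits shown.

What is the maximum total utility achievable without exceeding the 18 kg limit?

Greedy by ratio would take trekking poles + 2×first-aid kit + 2×camera + 3×solar charger: 18 kg used, total 702.
The 4 kg tied up in 2×first-aid kit and 2×solar charger is better spent on camera — total rises to 706 (18 kg).

706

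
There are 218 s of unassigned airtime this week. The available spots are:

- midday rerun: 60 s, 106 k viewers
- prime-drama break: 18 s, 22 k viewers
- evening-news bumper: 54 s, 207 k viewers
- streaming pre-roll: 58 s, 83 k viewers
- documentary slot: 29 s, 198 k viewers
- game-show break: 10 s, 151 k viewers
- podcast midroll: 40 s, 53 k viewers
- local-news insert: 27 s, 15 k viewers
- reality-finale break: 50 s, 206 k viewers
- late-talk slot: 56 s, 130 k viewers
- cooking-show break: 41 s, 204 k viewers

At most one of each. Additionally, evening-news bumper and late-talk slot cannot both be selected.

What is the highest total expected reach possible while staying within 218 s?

988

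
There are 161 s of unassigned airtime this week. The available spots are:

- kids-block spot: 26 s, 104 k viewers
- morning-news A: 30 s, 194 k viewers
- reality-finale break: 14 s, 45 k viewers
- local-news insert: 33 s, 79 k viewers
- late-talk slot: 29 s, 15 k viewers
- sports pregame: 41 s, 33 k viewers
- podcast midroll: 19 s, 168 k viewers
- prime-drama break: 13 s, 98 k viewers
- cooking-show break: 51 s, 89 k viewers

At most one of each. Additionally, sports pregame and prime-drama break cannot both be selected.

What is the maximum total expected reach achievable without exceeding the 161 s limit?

By expected reach per s: podcast midroll 8.84, prime-drama break 7.54, morning-news A 6.47 lead.
Filling by ratio: kids-block spot + morning-news A + reality-finale break + local-news insert + podcast midroll + prime-drama break for 688, with 26 s left unused.
Replace local-news insert with cooking-show break: the trade gains 10 net, giving 698 at 153 s.
Nothing else feasible within 161 s beats 698.

698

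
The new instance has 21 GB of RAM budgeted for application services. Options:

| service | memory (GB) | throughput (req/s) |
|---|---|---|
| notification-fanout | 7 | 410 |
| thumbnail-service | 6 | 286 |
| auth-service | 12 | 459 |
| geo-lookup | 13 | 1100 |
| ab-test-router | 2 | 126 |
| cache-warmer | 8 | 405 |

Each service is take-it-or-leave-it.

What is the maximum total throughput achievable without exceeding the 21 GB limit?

Taking thumbnail-service + geo-lookup + ab-test-router: 21 GB used, 1512 in throughput.
No other feasible combination exceeds 1512.

1512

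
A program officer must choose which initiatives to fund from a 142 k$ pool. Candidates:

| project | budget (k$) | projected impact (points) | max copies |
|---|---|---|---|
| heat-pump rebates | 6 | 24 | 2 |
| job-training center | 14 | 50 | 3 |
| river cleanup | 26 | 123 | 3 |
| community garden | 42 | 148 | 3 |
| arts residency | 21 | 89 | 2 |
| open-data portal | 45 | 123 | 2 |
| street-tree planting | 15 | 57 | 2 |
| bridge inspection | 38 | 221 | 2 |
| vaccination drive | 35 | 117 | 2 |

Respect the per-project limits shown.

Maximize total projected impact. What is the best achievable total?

738

Ranking by ratio (projected impact/k$): bridge inspection 5.82, river cleanup 4.73, arts residency 4.24, heat-pump rebates 4.00.
Taking the top-ratio projects first gives 2×heat-pump rebates + 2×river cleanup + 2×bridge inspection for 736 (140 k$).
Dropping 2×heat-pump rebates frees 12 k$; slotting in job-training center (14 k$) lifts the total to 738 at 142 k$.
That's the maximum — no swap from here does better than 738.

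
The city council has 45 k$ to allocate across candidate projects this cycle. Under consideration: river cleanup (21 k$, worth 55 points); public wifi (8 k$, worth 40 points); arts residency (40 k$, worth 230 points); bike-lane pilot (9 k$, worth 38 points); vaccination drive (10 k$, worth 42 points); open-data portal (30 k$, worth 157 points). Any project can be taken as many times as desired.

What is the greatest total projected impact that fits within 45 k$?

The ratio ordering already packs tightly: arts residency, 40 k$, 230.
The spare 5 k$ is too small for any remaining project, and no exchange beats 230.

230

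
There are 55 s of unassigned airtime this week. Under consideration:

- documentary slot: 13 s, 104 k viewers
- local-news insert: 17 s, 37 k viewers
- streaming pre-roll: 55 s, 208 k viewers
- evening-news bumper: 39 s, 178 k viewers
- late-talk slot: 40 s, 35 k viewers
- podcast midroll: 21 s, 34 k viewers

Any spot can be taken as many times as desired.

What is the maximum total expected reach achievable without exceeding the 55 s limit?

Density check — documentary slot 8.00, evening-news bumper 4.56, streaming pre-roll 3.78, local-news insert 2.18 are the best per s.
4×documentary slot uses 52 of the 55 s and totals 416.
The spare 3 s is too small for any remaining spot, and no exchange beats 416.

416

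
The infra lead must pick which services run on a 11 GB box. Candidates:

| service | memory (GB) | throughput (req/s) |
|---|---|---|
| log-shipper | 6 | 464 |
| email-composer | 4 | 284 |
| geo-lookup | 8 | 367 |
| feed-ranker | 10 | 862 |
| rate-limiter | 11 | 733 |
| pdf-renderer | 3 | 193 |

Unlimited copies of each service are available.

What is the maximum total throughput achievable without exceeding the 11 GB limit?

862

Density check — feed-ranker 86.20, log-shipper 77.33, email-composer 71.00 are the best per GB.
The ratio ordering already packs tightly: feed-ranker, 10 GB, 862.
Every other selection either busts 11 GB or fails to beat 862.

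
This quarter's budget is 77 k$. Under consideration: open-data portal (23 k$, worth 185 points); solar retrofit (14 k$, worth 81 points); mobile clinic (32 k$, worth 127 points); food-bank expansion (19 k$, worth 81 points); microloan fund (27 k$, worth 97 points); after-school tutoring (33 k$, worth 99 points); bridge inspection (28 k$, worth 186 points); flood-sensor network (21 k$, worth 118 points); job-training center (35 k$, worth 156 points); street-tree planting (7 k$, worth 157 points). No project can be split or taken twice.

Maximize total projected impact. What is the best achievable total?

609

Taking open-data portal + solar retrofit + bridge inspection + street-tree planting: 72 k$ used, 609 in projected impact.
No other feasible combination exceeds 609.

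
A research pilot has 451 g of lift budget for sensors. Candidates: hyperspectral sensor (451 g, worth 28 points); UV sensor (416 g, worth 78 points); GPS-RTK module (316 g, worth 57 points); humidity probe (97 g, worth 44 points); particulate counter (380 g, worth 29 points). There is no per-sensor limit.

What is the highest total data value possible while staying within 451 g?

By data value per g: humidity probe 0.45, UV sensor 0.19, GPS-RTK module 0.18, particulate counter 0.08 lead.
The ratio ordering already packs tightly: 4×humidity probe, 388 g, 176.
Every other selection either busts 451 g or fails to beat 176.

176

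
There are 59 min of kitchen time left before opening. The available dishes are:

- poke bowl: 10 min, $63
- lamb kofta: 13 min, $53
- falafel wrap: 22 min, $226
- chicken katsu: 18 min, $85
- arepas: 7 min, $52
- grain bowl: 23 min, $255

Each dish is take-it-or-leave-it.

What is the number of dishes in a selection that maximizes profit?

3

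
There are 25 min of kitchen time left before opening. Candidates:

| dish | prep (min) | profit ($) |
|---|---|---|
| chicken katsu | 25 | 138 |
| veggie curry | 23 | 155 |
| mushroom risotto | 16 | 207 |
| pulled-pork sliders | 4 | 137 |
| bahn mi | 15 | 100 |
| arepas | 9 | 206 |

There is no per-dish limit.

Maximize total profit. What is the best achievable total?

Best packing: 6×pulled-pork sliders — 24 min, 822 total.

822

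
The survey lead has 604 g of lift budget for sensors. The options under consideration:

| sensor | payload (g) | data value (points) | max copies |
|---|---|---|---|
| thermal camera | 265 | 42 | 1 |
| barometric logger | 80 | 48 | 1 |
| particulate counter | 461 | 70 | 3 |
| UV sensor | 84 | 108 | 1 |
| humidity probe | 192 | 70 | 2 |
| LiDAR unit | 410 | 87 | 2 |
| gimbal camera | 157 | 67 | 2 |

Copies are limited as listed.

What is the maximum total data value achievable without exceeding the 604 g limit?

Ranking by ratio (data value/g): UV sensor 1.29, barometric logger 0.60, gimbal camera 0.43.
Greedy by ratio would take barometric logger + UV sensor + 2×gimbal camera: 478 g used, total 290.
The 80 g tied up in barometric logger is better spent on humidity probe — total rises to 312 (590 g).

312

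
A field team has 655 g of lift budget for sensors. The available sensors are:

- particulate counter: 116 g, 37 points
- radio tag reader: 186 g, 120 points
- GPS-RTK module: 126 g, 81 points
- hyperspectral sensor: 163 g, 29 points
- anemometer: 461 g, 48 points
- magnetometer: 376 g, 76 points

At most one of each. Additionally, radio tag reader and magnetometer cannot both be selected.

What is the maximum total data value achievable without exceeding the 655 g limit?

267

Ranking by ratio (data value/g): radio tag reader 0.65, GPS-RTK module 0.64, particulate counter 0.32, magnetometer 0.20.
The ratio ordering already packs tightly: particulate counter + radio tag reader + GPS-RTK module + hyperspectral sensor, 591 g, 267.
Next best is particulate counter + radio tag reader + GPS-RTK module at 238 (428 g) — short by 29.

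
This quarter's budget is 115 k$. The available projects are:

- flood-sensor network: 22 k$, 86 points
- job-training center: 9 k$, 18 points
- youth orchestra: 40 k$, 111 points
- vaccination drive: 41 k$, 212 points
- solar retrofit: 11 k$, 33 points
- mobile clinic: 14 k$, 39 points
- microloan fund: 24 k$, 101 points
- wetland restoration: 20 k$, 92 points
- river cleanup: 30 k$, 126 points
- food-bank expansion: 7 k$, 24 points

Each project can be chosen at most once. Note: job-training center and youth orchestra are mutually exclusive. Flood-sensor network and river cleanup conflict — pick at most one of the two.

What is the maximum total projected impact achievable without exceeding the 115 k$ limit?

531

Vaccination drive + microloan fund + wetland restoration + river cleanup uses 115 of the 115 k$ and totals 531.
Next best is flood-sensor network + vaccination drive + microloan fund + wetland restoration + food-bank expansion at 515 (114 k$) — short by 16.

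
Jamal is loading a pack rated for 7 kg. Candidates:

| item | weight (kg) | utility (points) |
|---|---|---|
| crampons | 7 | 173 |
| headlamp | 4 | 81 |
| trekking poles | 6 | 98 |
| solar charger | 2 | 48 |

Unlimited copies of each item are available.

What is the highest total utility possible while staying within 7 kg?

173

Density check — crampons 24.71, solar charger 24.00, headlamp 20.25 are the best per kg.
Crampons uses 7 of the 7 kg and totals 173.
Every other selection either busts 7 kg or fails to beat 173.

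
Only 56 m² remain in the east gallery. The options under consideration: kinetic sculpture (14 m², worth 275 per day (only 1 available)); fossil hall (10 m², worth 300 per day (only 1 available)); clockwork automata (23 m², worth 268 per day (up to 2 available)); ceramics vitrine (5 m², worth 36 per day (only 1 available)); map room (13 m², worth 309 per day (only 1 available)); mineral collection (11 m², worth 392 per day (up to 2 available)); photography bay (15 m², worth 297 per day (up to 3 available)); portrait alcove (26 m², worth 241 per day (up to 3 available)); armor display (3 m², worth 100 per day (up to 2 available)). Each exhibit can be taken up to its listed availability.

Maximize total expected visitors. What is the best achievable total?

By expected visitors per m²: mineral collection 35.64, armor display 33.33, fossil hall 30.00 lead.
Best packing: fossil hall + ceramics vitrine + map room + 2×mineral collection + 2×armor display — 56 m², 1629 total.
Nothing else within 56 m² beats 1629.

1629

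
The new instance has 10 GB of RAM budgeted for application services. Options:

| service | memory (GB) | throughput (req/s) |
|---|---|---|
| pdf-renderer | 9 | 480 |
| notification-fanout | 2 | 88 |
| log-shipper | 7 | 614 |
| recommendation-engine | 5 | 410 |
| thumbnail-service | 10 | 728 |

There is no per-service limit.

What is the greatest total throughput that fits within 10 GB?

820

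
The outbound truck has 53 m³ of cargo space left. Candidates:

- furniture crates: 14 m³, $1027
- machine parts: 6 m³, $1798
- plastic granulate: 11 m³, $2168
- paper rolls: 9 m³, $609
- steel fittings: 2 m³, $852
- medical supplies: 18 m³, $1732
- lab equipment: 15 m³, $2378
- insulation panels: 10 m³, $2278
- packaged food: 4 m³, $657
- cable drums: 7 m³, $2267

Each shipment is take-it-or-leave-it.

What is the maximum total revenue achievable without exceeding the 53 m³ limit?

Density check — steel fittings 426.00, cable drums 323.86, machine parts 299.67 are the best per m³.
A density-first pass picks machine parts + plastic granulate + paper rolls + steel fittings + insulation panels + packaged food + cable drums — 10629 at 49 m³.
Replace paper rolls and packaged food with lab equipment: the trade gains 1112 net, giving 11741 at 51 m³.
Runner-up machine parts + plastic granulate + lab equipment + insulation panels + packaged food + cable drums tops out at 11546.

11741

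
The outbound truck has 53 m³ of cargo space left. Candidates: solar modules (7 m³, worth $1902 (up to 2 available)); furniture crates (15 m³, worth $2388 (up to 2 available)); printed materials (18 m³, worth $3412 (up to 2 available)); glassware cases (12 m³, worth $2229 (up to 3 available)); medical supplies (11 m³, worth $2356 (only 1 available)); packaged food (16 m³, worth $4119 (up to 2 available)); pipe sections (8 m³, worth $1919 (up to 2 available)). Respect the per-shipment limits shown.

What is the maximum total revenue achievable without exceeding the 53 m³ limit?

12513

Density check — solar modules 271.71, packaged food 257.44, pipe sections 239.88 are the best per m³.
Taking the top-ratio shipments first gives 2×solar modules + 2×packaged food for 12042 (46 m³).
The 14 m³ tied up in 2×solar modules is better spent on medical supplies + pipe sections — total rises to 12513 (51 m³).
The spare 2 m³ is too small for any remaining shipment, and no exchange beats 12513.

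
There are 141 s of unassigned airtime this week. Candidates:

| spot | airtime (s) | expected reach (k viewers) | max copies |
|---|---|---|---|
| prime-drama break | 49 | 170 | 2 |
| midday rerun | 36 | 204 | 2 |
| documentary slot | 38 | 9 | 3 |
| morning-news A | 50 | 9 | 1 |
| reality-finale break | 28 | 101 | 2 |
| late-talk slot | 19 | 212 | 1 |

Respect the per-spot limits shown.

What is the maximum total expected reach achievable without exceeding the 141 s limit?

790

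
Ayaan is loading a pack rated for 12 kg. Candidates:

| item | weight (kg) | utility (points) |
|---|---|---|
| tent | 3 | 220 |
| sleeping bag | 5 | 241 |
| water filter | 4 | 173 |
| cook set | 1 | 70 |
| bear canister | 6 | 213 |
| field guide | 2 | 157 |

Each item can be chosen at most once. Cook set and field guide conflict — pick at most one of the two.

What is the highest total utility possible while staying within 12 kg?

634

Taking tent + sleeping bag + water filter: 12 kg used, 634 in utility.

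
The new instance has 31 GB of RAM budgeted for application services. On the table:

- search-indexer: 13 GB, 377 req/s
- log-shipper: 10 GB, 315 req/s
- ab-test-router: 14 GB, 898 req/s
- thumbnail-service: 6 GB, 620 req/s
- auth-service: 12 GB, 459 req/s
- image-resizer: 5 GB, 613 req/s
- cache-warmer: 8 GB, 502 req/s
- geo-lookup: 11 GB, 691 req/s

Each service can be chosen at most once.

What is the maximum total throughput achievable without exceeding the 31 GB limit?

2426

Ranking by ratio (throughput/GB): image-resizer 122.60, thumbnail-service 103.33, ab-test-router 64.14, geo-lookup 62.82.
Taking the top-ratio services first gives ab-test-router + thumbnail-service + image-resizer for 2131 (25 GB).
The 14 GB tied up in ab-test-router is better spent on cache-warmer + geo-lookup — total rises to 2426 (30 GB).
An exhaustive check of the 256 subsets confirms 2426.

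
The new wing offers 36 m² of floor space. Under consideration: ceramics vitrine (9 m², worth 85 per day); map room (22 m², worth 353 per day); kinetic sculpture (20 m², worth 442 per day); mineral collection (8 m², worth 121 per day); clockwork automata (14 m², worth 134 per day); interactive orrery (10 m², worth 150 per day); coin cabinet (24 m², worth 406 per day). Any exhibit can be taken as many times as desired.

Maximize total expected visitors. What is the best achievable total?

684

Density check — kinetic sculpture 22.10, coin cabinet 16.92, map room 16.05, mineral collection 15.12 are the best per m².
Taking kinetic sculpture + 2×mineral collection: 36 m² used, 684 in expected visitors.
That's the maximum — no swap from here does better than 684.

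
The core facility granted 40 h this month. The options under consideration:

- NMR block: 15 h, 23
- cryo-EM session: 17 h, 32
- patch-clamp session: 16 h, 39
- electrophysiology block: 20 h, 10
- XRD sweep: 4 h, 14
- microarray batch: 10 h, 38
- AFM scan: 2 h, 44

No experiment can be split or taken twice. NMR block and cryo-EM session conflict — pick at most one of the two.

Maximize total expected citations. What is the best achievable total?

135

Best packing: patch-clamp session + XRD sweep + microarray batch + AFM scan — 32 h, 135 total.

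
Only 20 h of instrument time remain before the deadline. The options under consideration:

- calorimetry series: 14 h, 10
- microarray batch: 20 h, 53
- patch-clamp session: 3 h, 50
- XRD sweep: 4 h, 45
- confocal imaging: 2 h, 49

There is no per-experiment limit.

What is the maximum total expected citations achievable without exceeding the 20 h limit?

The ratio ordering already packs tightly: 10×confocal imaging, 20 h, 490.
Nothing else within 20 h beats 490.

490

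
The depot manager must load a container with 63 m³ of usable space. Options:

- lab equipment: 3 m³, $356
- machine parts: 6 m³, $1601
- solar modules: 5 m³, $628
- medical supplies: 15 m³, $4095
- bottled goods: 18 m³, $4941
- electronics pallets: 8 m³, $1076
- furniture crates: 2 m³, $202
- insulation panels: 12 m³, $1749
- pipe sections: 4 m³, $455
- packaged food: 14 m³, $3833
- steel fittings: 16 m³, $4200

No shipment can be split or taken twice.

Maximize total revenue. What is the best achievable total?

17069

Taking the top-ratio shipments first gives machine parts + medical supplies + bottled goods + electronics pallets + furniture crates + packaged food for 15748 (63 m³).
The 16 m³ tied up in machine parts and electronics pallets and furniture crates is better spent on steel fittings — total rises to 17069 (63 m³).
The closest alternative, machine parts + medical supplies + bottled goods + electronics pallets + steel fittings, reaches only 15913.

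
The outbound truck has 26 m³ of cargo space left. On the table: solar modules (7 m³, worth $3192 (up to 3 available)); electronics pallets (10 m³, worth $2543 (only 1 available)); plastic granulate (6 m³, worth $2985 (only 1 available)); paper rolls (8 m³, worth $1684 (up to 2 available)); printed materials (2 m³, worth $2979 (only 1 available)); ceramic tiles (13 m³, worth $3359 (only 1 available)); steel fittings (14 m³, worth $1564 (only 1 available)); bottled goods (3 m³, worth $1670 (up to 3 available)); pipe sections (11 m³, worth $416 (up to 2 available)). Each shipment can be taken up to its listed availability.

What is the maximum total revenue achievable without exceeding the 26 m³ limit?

14373

Filling by ratio: solar modules + plastic granulate + printed materials + 3×bottled goods for 14166, with 2 m³ left unused.
Replace plastic granulate with solar modules: the trade gains 207 net, giving 14373 at 25 m³.
That's the maximum — no swap from here does better than 14373.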